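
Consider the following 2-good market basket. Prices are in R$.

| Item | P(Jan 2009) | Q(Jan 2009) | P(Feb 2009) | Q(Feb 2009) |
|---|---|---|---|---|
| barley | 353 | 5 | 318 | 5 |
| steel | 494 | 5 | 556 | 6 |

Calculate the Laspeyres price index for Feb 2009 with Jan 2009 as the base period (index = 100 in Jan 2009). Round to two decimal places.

103.19

Laspeyres price index uses base-period quantities as weights.
ΣP(Feb 2009)·Q(Jan 2009) = 318×5 + 556×5 = 1590 + 2780 = 4370
ΣP(Jan 2009)·Q(Jan 2009) = 353×5 + 494×5 = 1765 + 2470 = 4235
Index = 4370 / 4235 × 100 = 103.1877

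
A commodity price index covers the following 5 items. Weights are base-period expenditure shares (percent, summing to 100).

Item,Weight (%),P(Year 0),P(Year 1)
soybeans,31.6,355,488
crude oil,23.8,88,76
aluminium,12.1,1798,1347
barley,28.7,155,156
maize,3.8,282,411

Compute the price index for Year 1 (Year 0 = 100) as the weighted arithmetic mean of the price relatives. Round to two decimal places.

107.48

soybeans: 31.6 × (488/355) = 31.6 × 1.374648 = 43.4389
crude oil: 23.8 × (76/88) = 23.8 × 0.863636 = 20.5545
aluminium: 12.1 × (1347/1798) = 12.1 × 0.749166 = 9.0649
barley: 28.7 × (156/155) = 28.7 × 1.006452 = 28.8852
maize: 3.8 × (411/282) = 3.8 × 1.457447 = 5.5383
Index = Σ wᵢ·(p₁ᵢ/p₀ᵢ) = 43.4389 + 20.5545 + 9.0649 + 28.8852 + 5.5383 = 107.4818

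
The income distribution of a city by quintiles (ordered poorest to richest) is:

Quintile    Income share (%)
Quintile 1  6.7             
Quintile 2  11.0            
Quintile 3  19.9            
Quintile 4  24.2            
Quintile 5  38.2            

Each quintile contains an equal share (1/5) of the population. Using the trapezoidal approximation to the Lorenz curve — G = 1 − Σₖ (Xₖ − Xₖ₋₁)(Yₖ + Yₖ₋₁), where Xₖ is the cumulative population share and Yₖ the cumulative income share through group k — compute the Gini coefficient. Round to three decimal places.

0.305

Cumulative income shares Yₖ: 0.0670, 0.1770, 0.3760, 0.6180, 1.0000
Σ (Xₖ−Xₖ₋₁)(Yₖ+Yₖ₋₁) = (1/5)(0.0670+0.0000) + (1/5)(0.1770+0.0670) + (1/5)(0.3760+0.1770) + (1/5)(0.6180+0.3760) + (1/5)(1.0000+0.6180)
  = 0.0134 + 0.0488 + 0.1106 + 0.1988 + 0.3236 = 0.6952
G = 1 − 0.6952 = 0.3048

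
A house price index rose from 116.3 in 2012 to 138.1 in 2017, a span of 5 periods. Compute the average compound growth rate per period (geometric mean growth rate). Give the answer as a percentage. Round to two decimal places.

Growth factor = (138.1/116.3)^(1/5) = (1.187446)^(1/5) = 1.034958
Growth rate = 1.034958 − 1 = 0.034958 = 3.4958%

3.50%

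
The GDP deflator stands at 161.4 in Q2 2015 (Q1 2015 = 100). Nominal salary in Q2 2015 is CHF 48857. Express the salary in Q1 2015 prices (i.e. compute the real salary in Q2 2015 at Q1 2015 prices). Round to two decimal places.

30270.76

Real = Nominal ÷ (Index/100) = 48857 ÷ (161.4/100)
     = 48857 ÷ 1.614 = 30270.7559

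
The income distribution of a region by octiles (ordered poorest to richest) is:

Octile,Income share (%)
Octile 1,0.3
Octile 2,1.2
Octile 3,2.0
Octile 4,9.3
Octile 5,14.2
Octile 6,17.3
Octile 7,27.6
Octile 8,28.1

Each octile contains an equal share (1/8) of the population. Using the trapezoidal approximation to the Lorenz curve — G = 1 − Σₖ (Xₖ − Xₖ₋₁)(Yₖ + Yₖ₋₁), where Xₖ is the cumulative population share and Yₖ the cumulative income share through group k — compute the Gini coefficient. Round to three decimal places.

0.472

Cumulative income shares Yₖ: 0.0030, 0.0150, 0.0350, 0.1280, 0.2700, 0.4430, 0.7190, 1.0000
Σ (Xₖ−Xₖ₋₁)(Yₖ+Yₖ₋₁) = (1/8)(0.0030+0.0000) + (1/8)(0.0150+0.0030) + (1/8)(0.0350+0.0150) + (1/8)(0.1280+0.0350) + (1/8)(0.2700+0.1280) + (1/8)(0.4430+0.2700) + (1/8)(0.7190+0.4430) + (1/8)(1.0000+0.7190)
  = 0.0004 + 0.0022 + 0.0063 + 0.0204 + 0.0498 + 0.0891 + 0.1453 + 0.2149 = 0.5282
G = 1 − 0.5282 = 0.4718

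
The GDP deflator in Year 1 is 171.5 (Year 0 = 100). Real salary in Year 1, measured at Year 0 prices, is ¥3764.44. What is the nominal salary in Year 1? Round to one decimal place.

6456.0

Nominal = Real × (Index/100) = 3764.44 × (171.5/100)
        = 3764.44 × 1.715 = 6456.0146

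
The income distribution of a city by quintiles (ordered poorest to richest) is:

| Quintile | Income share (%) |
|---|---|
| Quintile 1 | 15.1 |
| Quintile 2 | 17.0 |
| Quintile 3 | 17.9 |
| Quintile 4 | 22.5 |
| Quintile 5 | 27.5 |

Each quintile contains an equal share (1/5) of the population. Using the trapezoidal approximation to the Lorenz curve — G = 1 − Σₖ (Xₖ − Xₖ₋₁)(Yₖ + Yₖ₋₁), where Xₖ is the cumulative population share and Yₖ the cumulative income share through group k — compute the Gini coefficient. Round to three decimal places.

Cumulative income shares Yₖ: 0.1510, 0.3210, 0.5000, 0.7250, 1.0000
Σ (Xₖ−Xₖ₋₁)(Yₖ+Yₖ₋₁) = (1/5)(0.1510+0.0000) + (1/5)(0.3210+0.1510) + (1/5)(0.5000+0.3210) + (1/5)(0.7250+0.5000) + (1/5)(1.0000+0.7250)
  = 0.0302 + 0.0944 + 0.1642 + 0.2450 + 0.3450 = 0.8788
G = 1 − 0.8788 = 0.1212

0.121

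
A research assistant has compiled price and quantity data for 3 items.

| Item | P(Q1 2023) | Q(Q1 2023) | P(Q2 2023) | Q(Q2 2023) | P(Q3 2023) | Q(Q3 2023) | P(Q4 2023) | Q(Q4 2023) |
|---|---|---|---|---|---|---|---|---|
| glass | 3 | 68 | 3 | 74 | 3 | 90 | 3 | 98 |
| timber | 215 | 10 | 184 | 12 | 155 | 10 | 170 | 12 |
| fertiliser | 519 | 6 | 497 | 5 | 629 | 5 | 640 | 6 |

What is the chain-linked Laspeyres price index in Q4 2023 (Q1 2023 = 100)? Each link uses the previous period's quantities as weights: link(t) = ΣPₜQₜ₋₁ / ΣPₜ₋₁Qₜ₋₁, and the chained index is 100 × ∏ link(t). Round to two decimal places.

101.79

Link Q1 2023→Q2 2023:
ΣP(Q2 2023)Q(Q1 2023) = 3×68 + 184×10 + 497×6 = 204 + 1840 + 2982 = 5026
ΣP(Q1 2023)Q(Q1 2023) = 3×68 + 215×10 + 519×6 = 204 + 2150 + 3114 = 5468
link = 5026/5468 = 0.919166
Link Q2 2023→Q3 2023:
ΣP(Q3 2023)Q(Q2 2023) = 3×74 + 155×12 + 629×5 = 222 + 1860 + 3145 = 5227
ΣP(Q2 2023)Q(Q2 2023) = 3×74 + 184×12 + 497×5 = 222 + 2208 + 2485 = 4915
link = 5227/4915 = 1.063479
Link Q3 2023→Q4 2023:
ΣP(Q4 2023)Q(Q3 2023) = 3×90 + 170×10 + 640×5 = 270 + 1700 + 3200 = 5170
ΣP(Q3 2023)Q(Q3 2023) = 3×90 + 155×10 + 629×5 = 270 + 1550 + 3145 = 4965
link = 5170/4965 = 1.041289
Chained index = 100 × 0.919166 × 1.063479 × 1.041289 = 101.7875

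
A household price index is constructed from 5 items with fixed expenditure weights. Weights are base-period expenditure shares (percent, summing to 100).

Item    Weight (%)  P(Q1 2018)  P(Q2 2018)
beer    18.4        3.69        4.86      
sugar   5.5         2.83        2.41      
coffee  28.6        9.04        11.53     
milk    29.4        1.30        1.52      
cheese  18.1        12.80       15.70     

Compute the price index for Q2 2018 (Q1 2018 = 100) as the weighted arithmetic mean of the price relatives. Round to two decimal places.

121.97

beer: 18.4 × (4.86/3.69) = 18.4 × 1.317073 = 24.2341
sugar: 5.5 × (2.41/2.83) = 5.5 × 0.851590 = 4.6837
coffee: 28.6 × (11.53/9.04) = 28.6 × 1.275442 = 36.4777
milk: 29.4 × (1.52/1.30) = 29.4 × 1.169231 = 34.3754
cheese: 18.1 × (15.70/12.80) = 18.1 × 1.226562 = 22.2008
Index = Σ wᵢ·(p₁ᵢ/p₀ᵢ) = 24.2341 + 4.6837 + 36.4777 + 34.3754 + 22.2008 = 121.9717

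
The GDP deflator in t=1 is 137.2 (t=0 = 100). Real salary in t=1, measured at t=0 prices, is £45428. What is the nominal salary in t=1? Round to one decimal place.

Nominal = Real × (Index/100) = 45428 × (137.2/100)
        = 45428 × 1.372 = 62327.2160

62327.2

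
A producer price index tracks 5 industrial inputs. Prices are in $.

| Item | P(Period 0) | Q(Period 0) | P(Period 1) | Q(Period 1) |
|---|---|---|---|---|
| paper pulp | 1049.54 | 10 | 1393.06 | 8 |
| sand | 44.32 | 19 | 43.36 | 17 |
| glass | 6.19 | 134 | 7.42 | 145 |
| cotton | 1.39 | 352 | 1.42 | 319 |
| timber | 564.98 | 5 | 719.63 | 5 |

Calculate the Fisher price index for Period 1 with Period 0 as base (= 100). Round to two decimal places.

127.97

Laspeyres component (base-period weights):
ΣP(Period 1)Q(Period 0) = 1393.06×10 + 43.36×19 + 7.42×134 + 1.42×352 + 719.63×5 = 13930.6 + 823.84 + 994.28 + 499.84 + 3598.15 = 19846.71
ΣP(Period 0)Q(Period 0) = 1049.54×10 + 44.32×19 + 6.19×134 + 1.39×352 + 564.98×5 = 10495.4 + 842.08 + 829.46 + 489.28 + 2824.9 = 15481.12
L = 19846.71 / 15481.12 × 100 = 128.1994
Paasche component (current-period weights):
ΣP(Period 1)Q(Period 1) = 1393.06×8 + 43.36×17 + 7.42×145 + 1.42×319 + 719.63×5 = 11144.48 + 737.12 + 1075.9 + 452.98 + 3598.15 = 17008.63
ΣP(Period 0)Q(Period 1) = 1049.54×8 + 44.32×17 + 6.19×145 + 1.39×319 + 564.98×5 = 8396.32 + 753.44 + 897.55 + 443.41 + 2824.9 = 13315.62
P = 17008.63 / 13315.62 × 100 = 127.7344
Fisher = √(L × P) = √(128.1994 × 127.7344) = 127.9667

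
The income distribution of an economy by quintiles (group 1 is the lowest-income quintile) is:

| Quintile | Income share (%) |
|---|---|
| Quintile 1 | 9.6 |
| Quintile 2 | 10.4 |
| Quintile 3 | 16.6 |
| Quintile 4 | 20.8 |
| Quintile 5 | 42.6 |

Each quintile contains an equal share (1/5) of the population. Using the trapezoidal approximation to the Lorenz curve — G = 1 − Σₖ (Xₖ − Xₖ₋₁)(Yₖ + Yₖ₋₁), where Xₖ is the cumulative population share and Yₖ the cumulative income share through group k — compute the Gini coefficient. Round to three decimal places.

Cumulative income shares Yₖ: 0.0960, 0.2000, 0.3660, 0.5740, 1.0000
Σ (Xₖ−Xₖ₋₁)(Yₖ+Yₖ₋₁) = (1/5)(0.0960+0.0000) + (1/5)(0.2000+0.0960) + (1/5)(0.3660+0.2000) + (1/5)(0.5740+0.3660) + (1/5)(1.0000+0.5740)
  = 0.0192 + 0.0592 + 0.1132 + 0.1880 + 0.3148 = 0.6944
G = 1 − 0.6944 = 0.3056

0.306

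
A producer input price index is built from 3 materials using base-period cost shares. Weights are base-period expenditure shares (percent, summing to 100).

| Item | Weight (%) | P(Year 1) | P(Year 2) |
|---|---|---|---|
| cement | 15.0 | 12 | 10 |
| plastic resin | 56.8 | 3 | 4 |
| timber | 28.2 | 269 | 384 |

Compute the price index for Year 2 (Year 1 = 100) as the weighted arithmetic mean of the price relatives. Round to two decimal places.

128.49

cement: 15.0 × (10/12) = 15.0 × 0.833333 = 12.5000
plastic resin: 56.8 × (4/3) = 56.8 × 1.333333 = 75.7333
timber: 28.2 × (384/269) = 28.2 × 1.427509 = 40.2558
Index = Σ wᵢ·(p₁ᵢ/p₀ᵢ) = 12.5000 + 75.7333 + 40.2558 = 128.4891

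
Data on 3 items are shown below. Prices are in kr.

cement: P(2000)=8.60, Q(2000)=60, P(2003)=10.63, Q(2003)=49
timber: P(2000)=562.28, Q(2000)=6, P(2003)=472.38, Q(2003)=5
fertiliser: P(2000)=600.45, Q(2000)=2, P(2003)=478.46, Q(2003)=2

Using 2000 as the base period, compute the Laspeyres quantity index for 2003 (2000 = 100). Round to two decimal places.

Laspeyres quantity index uses base-period prices as weights.
ΣP(2000)·Q(2003) = 8.60×49 + 562.28×5 + 600.45×2 = 421.4 + 2811.4 + 1200.9 = 4433.7
ΣP(2000)·Q(2000) = 8.60×60 + 562.28×6 + 600.45×2 = 516 + 3373.68 + 1200.9 = 5090.58
Index = 4433.7 / 5090.58 × 100 = 87.0962

87.10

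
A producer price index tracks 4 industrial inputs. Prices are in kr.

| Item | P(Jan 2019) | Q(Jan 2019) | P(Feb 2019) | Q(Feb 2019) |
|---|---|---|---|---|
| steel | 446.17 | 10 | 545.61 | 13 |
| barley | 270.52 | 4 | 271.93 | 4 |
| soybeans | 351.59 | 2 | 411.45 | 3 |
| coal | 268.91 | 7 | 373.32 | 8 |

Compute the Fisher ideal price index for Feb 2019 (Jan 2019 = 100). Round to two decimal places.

122.85

Laspeyres component (base-period weights):
ΣP(Feb 2019)Q(Jan 2019) = 545.61×10 + 271.93×4 + 411.45×2 + 373.32×7 = 5456.1 + 1087.72 + 822.9 + 2613.24 = 9979.96
ΣP(Jan 2019)Q(Jan 2019) = 446.17×10 + 270.52×4 + 351.59×2 + 268.91×7 = 4461.7 + 1082.08 + 703.18 + 1882.37 = 8129.33
L = 9979.96 / 8129.33 × 100 = 122.7649
Paasche component (current-period weights):
ΣP(Feb 2019)Q(Feb 2019) = 545.61×13 + 271.93×4 + 411.45×3 + 373.32×8 = 7092.93 + 1087.72 + 1234.35 + 2986.56 = 12401.56
ΣP(Jan 2019)Q(Feb 2019) = 446.17×13 + 270.52×4 + 351.59×3 + 268.91×8 = 5800.21 + 1082.08 + 1054.77 + 2151.28 = 10088.34
P = 12401.56 / 10088.34 × 100 = 122.9296
Fisher = √(L × P) = √(122.7649 × 122.9296) = 122.8472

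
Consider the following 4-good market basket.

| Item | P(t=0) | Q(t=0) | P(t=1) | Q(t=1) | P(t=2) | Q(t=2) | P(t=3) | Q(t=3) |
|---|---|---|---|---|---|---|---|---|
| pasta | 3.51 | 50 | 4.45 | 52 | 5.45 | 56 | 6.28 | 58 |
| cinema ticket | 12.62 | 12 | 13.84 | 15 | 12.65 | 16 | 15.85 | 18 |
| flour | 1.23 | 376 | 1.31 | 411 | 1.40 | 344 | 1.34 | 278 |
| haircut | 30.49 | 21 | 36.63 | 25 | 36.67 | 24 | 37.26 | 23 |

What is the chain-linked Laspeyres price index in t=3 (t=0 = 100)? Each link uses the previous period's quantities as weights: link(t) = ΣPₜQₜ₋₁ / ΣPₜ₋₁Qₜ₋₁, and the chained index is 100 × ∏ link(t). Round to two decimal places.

125.68

Link t=0→t=1:
ΣP(t=1)Q(t=0) = 4.45×50 + 13.84×12 + 1.31×376 + 36.63×21 = 222.5 + 166.08 + 492.56 + 769.23 = 1650.37
ΣP(t=0)Q(t=0) = 3.51×50 + 12.62×12 + 1.23×376 + 30.49×21 = 175.5 + 151.44 + 462.48 + 640.29 = 1429.71
link = 1650.37/1429.71 = 1.154339
Link t=1→t=2:
ΣP(t=2)Q(t=1) = 5.45×52 + 12.65×15 + 1.40×411 + 36.67×25 = 283.4 + 189.75 + 575.4 + 916.75 = 1965.3
ΣP(t=1)Q(t=1) = 4.45×52 + 13.84×15 + 1.31×411 + 36.63×25 = 231.4 + 207.6 + 538.41 + 915.75 = 1893.16
link = 1965.3/1893.16 = 1.038106
Link t=2→t=3:
ΣP(t=3)Q(t=2) = 6.28×56 + 15.85×16 + 1.34×344 + 37.26×24 = 351.68 + 253.6 + 460.96 + 894.24 = 1960.48
ΣP(t=2)Q(t=2) = 5.45×56 + 12.65×16 + 1.40×344 + 36.67×24 = 305.2 + 202.4 + 481.6 + 880.08 = 1869.28
link = 1960.48/1869.28 = 1.048789
Chained index = 100 × 1.154339 × 1.038106 × 1.048789 = 125.6791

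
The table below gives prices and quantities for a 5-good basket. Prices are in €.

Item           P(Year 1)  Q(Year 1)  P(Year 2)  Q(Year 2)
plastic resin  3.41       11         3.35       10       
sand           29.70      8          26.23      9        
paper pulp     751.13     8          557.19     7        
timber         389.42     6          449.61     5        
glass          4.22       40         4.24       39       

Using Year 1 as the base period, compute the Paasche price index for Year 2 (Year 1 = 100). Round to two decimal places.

85.82

Paasche price index uses current-period quantities as weights.
ΣP(Year 2)·Q(Year 2) = 3.35×10 + 26.23×9 + 557.19×7 + 449.61×5 + 4.24×39 = 33.5 + 236.07 + 3900.33 + 2248.05 + 165.36 = 6583.31
ΣP(Year 1)·Q(Year 2) = 3.41×10 + 29.70×9 + 751.13×7 + 389.42×5 + 4.22×39 = 34.1 + 267.3 + 5257.91 + 1947.1 + 164.58 = 7670.99
Index = 6583.31 / 7670.99 × 100 = 85.8209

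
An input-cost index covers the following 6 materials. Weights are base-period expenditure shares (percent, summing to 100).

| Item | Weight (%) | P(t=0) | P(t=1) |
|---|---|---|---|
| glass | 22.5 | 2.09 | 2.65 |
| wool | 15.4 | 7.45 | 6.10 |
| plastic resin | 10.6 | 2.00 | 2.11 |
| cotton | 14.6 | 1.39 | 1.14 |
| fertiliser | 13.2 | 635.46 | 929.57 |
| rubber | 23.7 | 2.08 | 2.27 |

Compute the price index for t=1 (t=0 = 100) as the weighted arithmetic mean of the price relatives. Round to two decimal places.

glass: 22.5 × (2.65/2.09) = 22.5 × 1.267943 = 28.5287
wool: 15.4 × (6.10/7.45) = 15.4 × 0.818792 = 12.6094
plastic resin: 10.6 × (2.11/2.00) = 10.6 × 1.055000 = 11.1830
cotton: 14.6 × (1.14/1.39) = 14.6 × 0.820144 = 11.9741
fertiliser: 13.2 × (929.57/635.46) = 13.2 × 1.462830 = 19.3094
rubber: 23.7 × (2.27/2.08) = 23.7 × 1.091346 = 25.8649
Index = Σ wᵢ·(p₁ᵢ/p₀ᵢ) = 28.5287 + 12.6094 + 11.1830 + 11.9741 + 19.3094 + 25.8649 = 109.4695

109.47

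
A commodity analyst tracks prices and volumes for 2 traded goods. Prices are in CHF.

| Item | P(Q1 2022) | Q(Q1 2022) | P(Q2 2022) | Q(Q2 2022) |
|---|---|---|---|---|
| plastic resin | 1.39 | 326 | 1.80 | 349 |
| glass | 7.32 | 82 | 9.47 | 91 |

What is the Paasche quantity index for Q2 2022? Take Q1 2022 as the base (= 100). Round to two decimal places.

109.29

Paasche quantity index uses current-period prices as weights.
ΣP(Q2 2022)·Q(Q2 2022) = 1.80×349 + 9.47×91 = 628.2 + 861.77 = 1489.97
ΣP(Q2 2022)·Q(Q1 2022) = 1.80×326 + 9.47×82 = 586.8 + 776.54 = 1363.34
Index = 1489.97 / 1363.34 × 100 = 109.2882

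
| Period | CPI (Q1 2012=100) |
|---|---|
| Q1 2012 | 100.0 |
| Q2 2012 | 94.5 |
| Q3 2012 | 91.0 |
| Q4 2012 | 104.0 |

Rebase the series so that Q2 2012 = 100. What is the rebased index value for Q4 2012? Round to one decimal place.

110.1

Rebased(Q4 2012) = 104.0 / 94.5 × 100 = 110.0529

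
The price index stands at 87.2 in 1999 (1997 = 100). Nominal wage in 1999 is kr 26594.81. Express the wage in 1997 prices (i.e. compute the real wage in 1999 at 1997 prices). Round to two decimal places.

30498.64

Real = Nominal ÷ (Index/100) = 26594.81 ÷ (87.2/100)
     = 26594.81 ÷ 0.872 = 30498.6353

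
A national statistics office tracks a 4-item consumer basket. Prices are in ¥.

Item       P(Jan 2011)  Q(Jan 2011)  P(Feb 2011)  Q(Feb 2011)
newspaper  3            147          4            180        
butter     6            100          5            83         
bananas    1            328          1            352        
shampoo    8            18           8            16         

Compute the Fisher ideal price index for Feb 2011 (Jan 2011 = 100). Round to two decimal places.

104.74

Laspeyres component (base-period weights):
ΣP(Feb 2011)Q(Jan 2011) = 4×147 + 5×100 + 1×328 + 8×18 = 588 + 500 + 328 + 144 = 1560
ΣP(Jan 2011)Q(Jan 2011) = 3×147 + 6×100 + 1×328 + 8×18 = 441 + 600 + 328 + 144 = 1513
L = 1560 / 1513 × 100 = 103.1064
Paasche component (current-period weights):
ΣP(Feb 2011)Q(Feb 2011) = 4×180 + 5×83 + 1×352 + 8×16 = 720 + 415 + 352 + 128 = 1615
ΣP(Jan 2011)Q(Feb 2011) = 3×180 + 6×83 + 1×352 + 8×16 = 540 + 498 + 352 + 128 = 1518
P = 1615 / 1518 × 100 = 106.3900
Fisher = √(L × P) = √(103.1064 × 106.3900) = 104.7353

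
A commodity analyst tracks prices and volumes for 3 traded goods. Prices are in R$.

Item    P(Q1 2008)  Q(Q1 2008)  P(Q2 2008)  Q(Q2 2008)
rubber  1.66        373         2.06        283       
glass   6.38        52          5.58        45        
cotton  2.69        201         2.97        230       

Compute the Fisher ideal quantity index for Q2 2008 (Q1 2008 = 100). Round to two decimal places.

Laspeyres component (base-period weights):
ΣP(Q1 2008)Q(Q2 2008) = 1.66×283 + 6.38×45 + 2.69×230 = 469.78 + 287.1 + 618.7 = 1375.58
ΣP(Q1 2008)Q(Q1 2008) = 1.66×373 + 6.38×52 + 2.69×201 = 619.18 + 331.76 + 540.69 = 1491.63
L = 1375.58 / 1491.63 × 100 = 92.2199
Paasche component (current-period weights):
ΣP(Q2 2008)Q(Q2 2008) = 2.06×283 + 5.58×45 + 2.97×230 = 582.98 + 251.1 + 683.1 = 1517.18
ΣP(Q2 2008)Q(Q1 2008) = 2.06×373 + 5.58×52 + 2.97×201 = 768.38 + 290.16 + 596.97 = 1655.51
P = 1517.18 / 1655.51 × 100 = 91.6443
Fisher = √(L × P) = √(92.2199 × 91.6443) = 91.9316

91.93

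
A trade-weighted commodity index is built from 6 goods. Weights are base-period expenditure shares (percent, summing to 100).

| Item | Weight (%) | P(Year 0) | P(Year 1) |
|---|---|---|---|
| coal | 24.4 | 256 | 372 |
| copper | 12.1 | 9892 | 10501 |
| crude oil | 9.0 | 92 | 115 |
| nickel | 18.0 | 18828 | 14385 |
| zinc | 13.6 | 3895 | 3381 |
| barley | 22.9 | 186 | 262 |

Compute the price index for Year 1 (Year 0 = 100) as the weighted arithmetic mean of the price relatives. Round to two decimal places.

coal: 24.4 × (372/256) = 24.4 × 1.453125 = 35.4562
copper: 12.1 × (10501/9892) = 12.1 × 1.061565 = 12.8449
crude oil: 9.0 × (115/92) = 9.0 × 1.250000 = 11.2500
nickel: 18.0 × (14385/18828) = 18.0 × 0.764022 = 13.7524
zinc: 13.6 × (3381/3895) = 13.6 × 0.868036 = 11.8053
barley: 22.9 × (262/186) = 22.9 × 1.408602 = 32.2570
Index = Σ wᵢ·(p₁ᵢ/p₀ᵢ) = 35.4562 + 12.8449 + 11.2500 + 13.7524 + 11.8053 + 32.2570 = 117.3659

117.37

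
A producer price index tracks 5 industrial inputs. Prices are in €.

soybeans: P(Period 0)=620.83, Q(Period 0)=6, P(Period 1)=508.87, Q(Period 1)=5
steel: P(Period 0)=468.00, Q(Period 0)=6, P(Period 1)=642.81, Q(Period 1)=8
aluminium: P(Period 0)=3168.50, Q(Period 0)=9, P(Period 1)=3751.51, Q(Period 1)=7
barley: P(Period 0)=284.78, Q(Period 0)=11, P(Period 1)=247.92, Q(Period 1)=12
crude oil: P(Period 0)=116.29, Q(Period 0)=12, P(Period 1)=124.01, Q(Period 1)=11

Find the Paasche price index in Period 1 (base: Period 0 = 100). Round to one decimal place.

Paasche price index uses current-period quantities as weights.
ΣP(Period 1)·Q(Period 1) = 508.87×5 + 642.81×8 + 3751.51×7 + 247.92×12 + 124.01×11 = 2544.35 + 5142.48 + 26260.57 + 2975.04 + 1364.11 = 38286.55
ΣP(Period 0)·Q(Period 1) = 620.83×5 + 468.00×8 + 3168.50×7 + 284.78×12 + 116.29×11 = 3104.15 + 3744 + 22179.5 + 3417.36 + 1279.19 = 33724.2
Index = 38286.55 / 33724.2 × 100 = 113.5284

113.5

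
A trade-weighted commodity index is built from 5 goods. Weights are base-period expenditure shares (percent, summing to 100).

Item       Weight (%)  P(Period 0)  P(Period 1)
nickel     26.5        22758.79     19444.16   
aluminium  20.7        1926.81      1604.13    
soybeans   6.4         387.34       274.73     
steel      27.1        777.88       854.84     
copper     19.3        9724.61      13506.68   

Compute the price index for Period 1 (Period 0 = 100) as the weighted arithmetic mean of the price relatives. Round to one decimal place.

101.0

nickel: 26.5 × (19444.16/22758.79) = 26.5 × 0.854358 = 22.6405
aluminium: 20.7 × (1604.13/1926.81) = 20.7 × 0.832531 = 17.2334
soybeans: 6.4 × (274.73/387.34) = 6.4 × 0.709274 = 4.5394
steel: 27.1 × (854.84/777.88) = 27.1 × 1.098936 = 29.7812
copper: 19.3 × (13506.68/9724.61) = 19.3 × 1.388917 = 26.8061
Index = Σ wᵢ·(p₁ᵢ/p₀ᵢ) = 22.6405 + 17.2334 + 4.5394 + 29.7812 + 26.8061 = 101.0005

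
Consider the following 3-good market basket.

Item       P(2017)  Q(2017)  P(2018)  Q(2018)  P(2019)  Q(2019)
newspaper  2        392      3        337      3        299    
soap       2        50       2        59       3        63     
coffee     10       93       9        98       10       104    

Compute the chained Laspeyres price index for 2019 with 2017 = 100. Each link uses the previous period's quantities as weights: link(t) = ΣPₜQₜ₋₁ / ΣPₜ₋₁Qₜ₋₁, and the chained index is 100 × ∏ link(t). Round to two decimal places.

Link 2017→2018:
ΣP(2018)Q(2017) = 3×392 + 2×50 + 9×93 = 1176 + 100 + 837 = 2113
ΣP(2017)Q(2017) = 2×392 + 2×50 + 10×93 = 784 + 100 + 930 = 1814
link = 2113/1814 = 1.164829
Link 2018→2019:
ΣP(2019)Q(2018) = 3×337 + 3×59 + 10×98 = 1011 + 177 + 980 = 2168
ΣP(2018)Q(2018) = 3×337 + 2×59 + 9×98 = 1011 + 118 + 882 = 2011
link = 2168/2011 = 1.078071
Chained index = 100 × 1.164829 × 1.078071 = 125.5768

125.58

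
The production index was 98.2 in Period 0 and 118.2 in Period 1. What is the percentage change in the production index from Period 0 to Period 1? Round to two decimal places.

Change = (118.2 − 98.2) / 98.2 × 100
       = 20.0 / 98.2 × 100 = 20.3666%

20.37%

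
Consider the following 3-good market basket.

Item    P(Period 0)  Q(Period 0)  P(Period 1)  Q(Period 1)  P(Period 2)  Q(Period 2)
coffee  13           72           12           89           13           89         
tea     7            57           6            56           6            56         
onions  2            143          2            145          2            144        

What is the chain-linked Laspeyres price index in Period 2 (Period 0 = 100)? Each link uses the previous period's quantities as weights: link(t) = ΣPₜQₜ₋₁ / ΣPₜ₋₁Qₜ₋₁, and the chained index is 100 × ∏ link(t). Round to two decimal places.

96.88

Link Period 0→Period 1:
ΣP(Period 1)Q(Period 0) = 12×72 + 6×57 + 2×143 = 864 + 342 + 286 = 1492
ΣP(Period 0)Q(Period 0) = 13×72 + 7×57 + 2×143 = 936 + 399 + 286 = 1621
link = 1492/1621 = 0.920419
Link Period 1→Period 2:
ΣP(Period 2)Q(Period 1) = 13×89 + 6×56 + 2×145 = 1157 + 336 + 290 = 1783
ΣP(Period 1)Q(Period 1) = 12×89 + 6×56 + 2×145 = 1068 + 336 + 290 = 1694
link = 1783/1694 = 1.052538
Chained index = 100 × 0.920419 × 1.052538 = 96.8777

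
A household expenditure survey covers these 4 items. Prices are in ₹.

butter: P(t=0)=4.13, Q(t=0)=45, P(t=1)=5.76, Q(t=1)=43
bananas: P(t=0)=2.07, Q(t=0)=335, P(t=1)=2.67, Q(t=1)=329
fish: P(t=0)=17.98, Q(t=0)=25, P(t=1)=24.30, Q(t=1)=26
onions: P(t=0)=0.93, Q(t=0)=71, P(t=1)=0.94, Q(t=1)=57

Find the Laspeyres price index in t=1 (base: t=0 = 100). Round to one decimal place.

Laspeyres price index uses base-period quantities as weights.
ΣP(t=1)·Q(t=0) = 5.76×45 + 2.67×335 + 24.30×25 + 0.94×71 = 259.2 + 894.45 + 607.5 + 66.74 = 1827.89
ΣP(t=0)·Q(t=0) = 4.13×45 + 2.07×335 + 17.98×25 + 0.93×71 = 185.85 + 693.45 + 449.5 + 66.03 = 1394.83
Index = 1827.89 / 1394.83 × 100 = 131.0475

131.0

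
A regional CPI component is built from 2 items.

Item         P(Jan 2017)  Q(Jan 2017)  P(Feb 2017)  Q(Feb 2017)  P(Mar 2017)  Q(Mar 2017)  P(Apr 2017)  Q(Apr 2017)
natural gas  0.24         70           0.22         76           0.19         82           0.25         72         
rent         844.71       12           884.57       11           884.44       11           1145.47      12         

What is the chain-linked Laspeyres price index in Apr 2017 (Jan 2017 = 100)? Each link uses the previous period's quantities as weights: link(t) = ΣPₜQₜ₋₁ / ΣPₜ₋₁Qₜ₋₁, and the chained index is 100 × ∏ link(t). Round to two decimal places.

135.55

Link Jan 2017→Feb 2017:
ΣP(Feb 2017)Q(Jan 2017) = 0.22×70 + 884.57×12 = 15.4 + 10614.84 = 10630.24
ΣP(Jan 2017)Q(Jan 2017) = 0.24×70 + 844.71×12 = 16.8 + 10136.52 = 10153.32
link = 10630.24/10153.32 = 1.046972
Link Feb 2017→Mar 2017:
ΣP(Mar 2017)Q(Feb 2017) = 0.19×76 + 884.44×11 = 14.44 + 9728.84 = 9743.28
ΣP(Feb 2017)Q(Feb 2017) = 0.22×76 + 884.57×11 = 16.72 + 9730.27 = 9746.99
link = 9743.28/9746.99 = 0.999619
Link Mar 2017→Apr 2017:
ΣP(Apr 2017)Q(Mar 2017) = 0.25×82 + 1145.47×11 = 20.5 + 12600.17 = 12620.67
ΣP(Mar 2017)Q(Mar 2017) = 0.19×82 + 884.44×11 = 15.58 + 9728.84 = 9744.42
link = 12620.67/9744.42 = 1.295169
Chained index = 100 × 1.046972 × 0.999619 × 1.295169 = 135.5489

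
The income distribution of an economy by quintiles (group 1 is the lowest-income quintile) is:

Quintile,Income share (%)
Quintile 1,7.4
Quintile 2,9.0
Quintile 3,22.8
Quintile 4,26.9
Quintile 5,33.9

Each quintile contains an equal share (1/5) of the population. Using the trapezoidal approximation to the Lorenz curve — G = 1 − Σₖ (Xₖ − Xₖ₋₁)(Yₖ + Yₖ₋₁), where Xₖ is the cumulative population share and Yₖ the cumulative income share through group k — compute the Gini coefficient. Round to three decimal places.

Cumulative income shares Yₖ: 0.0740, 0.1640, 0.3920, 0.6610, 1.0000
Σ (Xₖ−Xₖ₋₁)(Yₖ+Yₖ₋₁) = (1/5)(0.0740+0.0000) + (1/5)(0.1640+0.0740) + (1/5)(0.3920+0.1640) + (1/5)(0.6610+0.3920) + (1/5)(1.0000+0.6610)
  = 0.0148 + 0.0476 + 0.1112 + 0.2106 + 0.3322 = 0.7164
G = 1 − 0.7164 = 0.2836

0.284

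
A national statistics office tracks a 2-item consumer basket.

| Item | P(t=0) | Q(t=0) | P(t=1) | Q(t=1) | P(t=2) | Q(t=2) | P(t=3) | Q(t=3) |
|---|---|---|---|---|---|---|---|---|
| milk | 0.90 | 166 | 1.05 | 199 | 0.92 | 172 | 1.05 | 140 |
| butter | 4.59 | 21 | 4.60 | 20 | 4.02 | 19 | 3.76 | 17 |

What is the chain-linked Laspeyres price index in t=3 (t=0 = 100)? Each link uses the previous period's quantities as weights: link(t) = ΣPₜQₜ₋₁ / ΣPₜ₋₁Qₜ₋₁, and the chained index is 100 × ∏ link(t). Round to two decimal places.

103.66

Link t=0→t=1:
ΣP(t=1)Q(t=0) = 1.05×166 + 4.60×21 = 174.3 + 96.6 = 270.9
ΣP(t=0)Q(t=0) = 0.90×166 + 4.59×21 = 149.4 + 96.39 = 245.79
link = 270.9/245.79 = 1.102160
Link t=1→t=2:
ΣP(t=2)Q(t=1) = 0.92×199 + 4.02×20 = 183.08 + 80.4 = 263.48
ΣP(t=1)Q(t=1) = 1.05×199 + 4.60×20 = 208.95 + 92 = 300.95
link = 263.48/300.95 = 0.875494
Link t=2→t=3:
ΣP(t=3)Q(t=2) = 1.05×172 + 3.76×19 = 180.6 + 71.44 = 252.04
ΣP(t=2)Q(t=2) = 0.92×172 + 4.02×19 = 158.24 + 76.38 = 234.62
link = 252.04/234.62 = 1.074248
Chained index = 100 × 1.102160 × 0.875494 × 1.074248 = 103.6579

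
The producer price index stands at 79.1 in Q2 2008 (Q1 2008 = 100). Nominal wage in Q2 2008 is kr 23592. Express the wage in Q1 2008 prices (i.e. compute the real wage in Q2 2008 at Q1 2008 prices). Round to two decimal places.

Real = Nominal ÷ (Index/100) = 23592 ÷ (79.1/100)
     = 23592 ÷ 0.791 = 29825.5373

29825.54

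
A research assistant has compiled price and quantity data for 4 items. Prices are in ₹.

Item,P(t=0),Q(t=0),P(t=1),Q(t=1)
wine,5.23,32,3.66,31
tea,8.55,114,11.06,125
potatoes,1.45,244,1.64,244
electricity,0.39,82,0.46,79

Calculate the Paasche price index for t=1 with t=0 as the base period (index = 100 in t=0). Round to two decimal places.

Paasche price index uses current-period quantities as weights.
ΣP(t=1)·Q(t=1) = 3.66×31 + 11.06×125 + 1.64×244 + 0.46×79 = 113.46 + 1382.5 + 400.16 + 36.34 = 1932.46
ΣP(t=0)·Q(t=1) = 5.23×31 + 8.55×125 + 1.45×244 + 0.39×79 = 162.13 + 1068.75 + 353.8 + 30.81 = 1615.49
Index = 1932.46 / 1615.49 × 100 = 119.6207

119.62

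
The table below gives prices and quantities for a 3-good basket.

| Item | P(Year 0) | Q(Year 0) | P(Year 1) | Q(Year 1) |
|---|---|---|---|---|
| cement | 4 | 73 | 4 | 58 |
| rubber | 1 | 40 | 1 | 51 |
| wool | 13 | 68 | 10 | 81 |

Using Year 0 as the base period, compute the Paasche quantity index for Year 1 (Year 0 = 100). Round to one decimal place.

108.0

Paasche quantity index uses current-period prices as weights.
ΣP(Year 1)·Q(Year 1) = 4×58 + 1×51 + 10×81 = 232 + 51 + 810 = 1093
ΣP(Year 1)·Q(Year 0) = 4×73 + 1×40 + 10×68 = 292 + 40 + 680 = 1012
Index = 1093 / 1012 × 100 = 108.0040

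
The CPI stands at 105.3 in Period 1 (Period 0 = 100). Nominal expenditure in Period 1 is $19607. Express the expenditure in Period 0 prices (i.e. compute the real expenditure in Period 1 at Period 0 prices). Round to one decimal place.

Real = Nominal ÷ (Index/100) = 19607 ÷ (105.3/100)
     = 19607 ÷ 1.053 = 18620.1330

18620.1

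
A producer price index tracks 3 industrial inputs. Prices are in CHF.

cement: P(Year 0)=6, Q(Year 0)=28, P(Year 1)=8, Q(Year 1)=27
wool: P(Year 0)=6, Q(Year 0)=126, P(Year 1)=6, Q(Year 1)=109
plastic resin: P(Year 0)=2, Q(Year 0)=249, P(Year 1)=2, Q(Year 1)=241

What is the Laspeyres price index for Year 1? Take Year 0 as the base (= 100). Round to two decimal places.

Laspeyres price index uses base-period quantities as weights.
ΣP(Year 1)·Q(Year 0) = 8×28 + 6×126 + 2×249 = 224 + 756 + 498 = 1478
ΣP(Year 0)·Q(Year 0) = 6×28 + 6×126 + 2×249 = 168 + 756 + 498 = 1422
Index = 1478 / 1422 × 100 = 103.9381

103.94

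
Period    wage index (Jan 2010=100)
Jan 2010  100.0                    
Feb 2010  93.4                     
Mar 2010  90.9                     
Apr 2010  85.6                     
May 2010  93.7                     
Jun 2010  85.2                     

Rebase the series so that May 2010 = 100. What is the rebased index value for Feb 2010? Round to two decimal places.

Rebased(Feb 2010) = 93.4 / 93.7 × 100 = 99.6798

99.68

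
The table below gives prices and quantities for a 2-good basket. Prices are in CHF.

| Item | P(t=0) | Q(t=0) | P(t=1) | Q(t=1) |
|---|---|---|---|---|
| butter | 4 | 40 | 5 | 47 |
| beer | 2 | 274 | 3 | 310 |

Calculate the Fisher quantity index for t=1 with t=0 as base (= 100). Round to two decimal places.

114.06

Laspeyres component (base-period weights):
ΣP(t=0)Q(t=1) = 4×47 + 2×310 = 188 + 620 = 808
ΣP(t=0)Q(t=0) = 4×40 + 2×274 = 160 + 548 = 708
L = 808 / 708 × 100 = 114.1243
Paasche component (current-period weights):
ΣP(t=1)Q(t=1) = 5×47 + 3×310 = 235 + 930 = 1165
ΣP(t=1)Q(t=0) = 5×40 + 3×274 = 200 + 822 = 1022
P = 1165 / 1022 × 100 = 113.9922
Fisher = √(L × P) = √(114.1243 × 113.9922) = 114.0582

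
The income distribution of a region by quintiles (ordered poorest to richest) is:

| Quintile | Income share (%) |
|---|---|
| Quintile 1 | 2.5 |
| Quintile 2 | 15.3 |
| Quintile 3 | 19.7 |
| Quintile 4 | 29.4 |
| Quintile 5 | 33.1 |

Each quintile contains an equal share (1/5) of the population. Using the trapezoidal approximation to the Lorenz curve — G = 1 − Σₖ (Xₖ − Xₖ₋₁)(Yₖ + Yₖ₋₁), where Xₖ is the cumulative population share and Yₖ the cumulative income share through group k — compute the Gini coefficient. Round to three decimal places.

Cumulative income shares Yₖ: 0.0250, 0.1780, 0.3750, 0.6690, 1.0000
Σ (Xₖ−Xₖ₋₁)(Yₖ+Yₖ₋₁) = (1/5)(0.0250+0.0000) + (1/5)(0.1780+0.0250) + (1/5)(0.3750+0.1780) + (1/5)(0.6690+0.3750) + (1/5)(1.0000+0.6690)
  = 0.0050 + 0.0406 + 0.1106 + 0.2088 + 0.3338 = 0.6988
G = 1 − 0.6988 = 0.3012

0.301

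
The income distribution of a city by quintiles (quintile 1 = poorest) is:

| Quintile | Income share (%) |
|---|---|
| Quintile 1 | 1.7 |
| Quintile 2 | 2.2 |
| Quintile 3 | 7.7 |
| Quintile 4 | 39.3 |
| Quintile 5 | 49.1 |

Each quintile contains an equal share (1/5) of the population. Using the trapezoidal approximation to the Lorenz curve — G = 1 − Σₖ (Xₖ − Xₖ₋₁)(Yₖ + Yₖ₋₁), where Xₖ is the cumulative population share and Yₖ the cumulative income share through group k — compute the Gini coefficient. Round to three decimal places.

0.528

Cumulative income shares Yₖ: 0.0170, 0.0390, 0.1160, 0.5090, 1.0000
Σ (Xₖ−Xₖ₋₁)(Yₖ+Yₖ₋₁) = (1/5)(0.0170+0.0000) + (1/5)(0.0390+0.0170) + (1/5)(0.1160+0.0390) + (1/5)(0.5090+0.1160) + (1/5)(1.0000+0.5090)
  = 0.0034 + 0.0112 + 0.0310 + 0.1250 + 0.3018 = 0.4724
G = 1 − 0.4724 = 0.5276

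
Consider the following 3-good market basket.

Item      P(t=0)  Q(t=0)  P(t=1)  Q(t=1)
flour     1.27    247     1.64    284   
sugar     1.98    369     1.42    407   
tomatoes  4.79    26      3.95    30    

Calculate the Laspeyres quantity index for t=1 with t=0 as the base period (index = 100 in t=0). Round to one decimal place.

Laspeyres quantity index uses base-period prices as weights.
ΣP(t=0)·Q(t=1) = 1.27×284 + 1.98×407 + 4.79×30 = 360.68 + 805.86 + 143.7 = 1310.24
ΣP(t=0)·Q(t=0) = 1.27×247 + 1.98×369 + 4.79×26 = 313.69 + 730.62 + 124.54 = 1168.85
Index = 1310.24 / 1168.85 × 100 = 112.0965

112.1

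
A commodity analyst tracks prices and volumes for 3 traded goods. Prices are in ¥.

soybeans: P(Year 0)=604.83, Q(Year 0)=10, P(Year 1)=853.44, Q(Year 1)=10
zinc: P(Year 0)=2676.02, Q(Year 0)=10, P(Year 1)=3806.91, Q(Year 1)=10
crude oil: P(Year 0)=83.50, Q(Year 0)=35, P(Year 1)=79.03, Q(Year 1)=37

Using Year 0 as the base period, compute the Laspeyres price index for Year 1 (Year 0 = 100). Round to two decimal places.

138.17

Laspeyres price index uses base-period quantities as weights.
ΣP(Year 1)·Q(Year 0) = 853.44×10 + 3806.91×10 + 79.03×35 = 8534.4 + 38069.1 + 2766.05 = 49369.55
ΣP(Year 0)·Q(Year 0) = 604.83×10 + 2676.02×10 + 83.50×35 = 6048.3 + 26760.2 + 2922.5 = 35731
Index = 49369.55 / 35731 × 100 = 138.1701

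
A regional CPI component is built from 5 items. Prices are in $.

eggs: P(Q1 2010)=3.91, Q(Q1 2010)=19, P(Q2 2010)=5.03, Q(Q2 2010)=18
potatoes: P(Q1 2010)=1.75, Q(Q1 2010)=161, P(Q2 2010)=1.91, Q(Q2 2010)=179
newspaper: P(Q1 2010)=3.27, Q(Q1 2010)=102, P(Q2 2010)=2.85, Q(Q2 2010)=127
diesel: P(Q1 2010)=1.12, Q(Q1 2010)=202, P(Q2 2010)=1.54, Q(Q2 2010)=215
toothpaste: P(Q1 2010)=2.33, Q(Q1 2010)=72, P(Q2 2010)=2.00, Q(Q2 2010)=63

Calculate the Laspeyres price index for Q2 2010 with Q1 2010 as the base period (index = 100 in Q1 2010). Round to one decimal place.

Laspeyres price index uses base-period quantities as weights.
ΣP(Q2 2010)·Q(Q1 2010) = 5.03×19 + 1.91×161 + 2.85×102 + 1.54×202 + 2.00×72 = 95.57 + 307.51 + 290.7 + 311.08 + 144 = 1148.86
ΣP(Q1 2010)·Q(Q1 2010) = 3.91×19 + 1.75×161 + 3.27×102 + 1.12×202 + 2.33×72 = 74.29 + 281.75 + 333.54 + 226.24 + 167.76 = 1083.58
Index = 1148.86 / 1083.58 × 100 = 106.0245

106.0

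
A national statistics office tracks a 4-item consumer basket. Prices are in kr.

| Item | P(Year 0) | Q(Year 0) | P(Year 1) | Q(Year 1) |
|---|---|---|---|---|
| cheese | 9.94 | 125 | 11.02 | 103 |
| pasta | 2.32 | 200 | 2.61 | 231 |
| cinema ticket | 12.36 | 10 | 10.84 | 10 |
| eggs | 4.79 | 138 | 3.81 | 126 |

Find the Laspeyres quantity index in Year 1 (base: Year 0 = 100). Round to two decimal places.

91.80

Laspeyres quantity index uses base-period prices as weights.
ΣP(Year 0)·Q(Year 1) = 9.94×103 + 2.32×231 + 12.36×10 + 4.79×126 = 1023.82 + 535.92 + 123.6 + 603.54 = 2286.88
ΣP(Year 0)·Q(Year 0) = 9.94×125 + 2.32×200 + 12.36×10 + 4.79×138 = 1242.5 + 464 + 123.6 + 661.02 = 2491.12
Index = 2286.88 / 2491.12 × 100 = 91.8013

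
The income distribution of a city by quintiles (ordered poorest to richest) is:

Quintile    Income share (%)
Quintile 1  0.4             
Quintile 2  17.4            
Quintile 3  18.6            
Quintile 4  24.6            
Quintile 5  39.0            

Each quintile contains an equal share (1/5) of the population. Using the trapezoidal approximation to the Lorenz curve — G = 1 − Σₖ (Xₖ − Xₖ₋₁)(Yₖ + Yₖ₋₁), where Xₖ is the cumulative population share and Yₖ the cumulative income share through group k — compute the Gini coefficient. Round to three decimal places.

Cumulative income shares Yₖ: 0.0040, 0.1780, 0.3640, 0.6100, 1.0000
Σ (Xₖ−Xₖ₋₁)(Yₖ+Yₖ₋₁) = (1/5)(0.0040+0.0000) + (1/5)(0.1780+0.0040) + (1/5)(0.3640+0.1780) + (1/5)(0.6100+0.3640) + (1/5)(1.0000+0.6100)
  = 0.0008 + 0.0364 + 0.1084 + 0.1948 + 0.3220 = 0.6624
G = 1 − 0.6624 = 0.3376

0.338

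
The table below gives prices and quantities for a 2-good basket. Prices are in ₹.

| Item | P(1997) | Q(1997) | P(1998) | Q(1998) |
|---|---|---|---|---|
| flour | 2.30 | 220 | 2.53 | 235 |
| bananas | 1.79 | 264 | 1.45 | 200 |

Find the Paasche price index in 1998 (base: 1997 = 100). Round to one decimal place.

Paasche price index uses current-period quantities as weights.
ΣP(1998)·Q(1998) = 2.53×235 + 1.45×200 = 594.55 + 290 = 884.55
ΣP(1997)·Q(1998) = 2.30×235 + 1.79×200 = 540.5 + 358 = 898.5
Index = 884.55 / 898.5 × 100 = 98.4474

98.4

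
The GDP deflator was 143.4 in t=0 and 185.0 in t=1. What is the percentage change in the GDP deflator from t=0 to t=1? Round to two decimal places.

29.01%

Change = (185.0 − 143.4) / 143.4 × 100
       = 41.6 / 143.4 × 100 = 29.0098%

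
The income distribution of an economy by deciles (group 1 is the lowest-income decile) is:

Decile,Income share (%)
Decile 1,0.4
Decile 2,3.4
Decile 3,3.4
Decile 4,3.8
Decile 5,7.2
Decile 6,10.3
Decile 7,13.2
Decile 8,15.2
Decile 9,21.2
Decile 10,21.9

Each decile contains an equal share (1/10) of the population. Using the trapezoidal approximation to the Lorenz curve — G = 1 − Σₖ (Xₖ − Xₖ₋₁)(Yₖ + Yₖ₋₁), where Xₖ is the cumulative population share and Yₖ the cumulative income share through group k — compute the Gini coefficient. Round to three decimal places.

0.408

Cumulative income shares Yₖ: 0.0040, 0.0380, 0.0720, 0.1100, 0.1820, 0.2850, 0.4170, 0.5690, 0.7810, 1.0000
Σ (Xₖ−Xₖ₋₁)(Yₖ+Yₖ₋₁) = (1/10)(0.0040+0.0000) + (1/10)(0.0380+0.0040) + (1/10)(0.0720+0.0380) + (1/10)(0.1100+0.0720) + (1/10)(0.1820+0.1100) + (1/10)(0.2850+0.1820) + (1/10)(0.4170+0.2850) + (1/10)(0.5690+0.4170) + (1/10)(0.7810+0.5690) + (1/10)(1.0000+0.7810)
  = 0.0004 + 0.0042 + 0.0110 + 0.0182 + 0.0292 + 0.0467 + 0.0702 + 0.0986 + 0.1350 + 0.1781 = 0.5916
G = 1 − 0.5916 = 0.4084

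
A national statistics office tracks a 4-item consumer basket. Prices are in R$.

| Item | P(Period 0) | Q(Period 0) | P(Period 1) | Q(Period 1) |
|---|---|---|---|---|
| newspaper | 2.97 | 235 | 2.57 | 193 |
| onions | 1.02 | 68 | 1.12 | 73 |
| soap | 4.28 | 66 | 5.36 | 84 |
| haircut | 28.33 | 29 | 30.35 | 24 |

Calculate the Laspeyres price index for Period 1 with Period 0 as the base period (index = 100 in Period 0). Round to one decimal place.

102.3

Laspeyres price index uses base-period quantities as weights.
ΣP(Period 1)·Q(Period 0) = 2.57×235 + 1.12×68 + 5.36×66 + 30.35×29 = 603.95 + 76.16 + 353.76 + 880.15 = 1914.02
ΣP(Period 0)·Q(Period 0) = 2.97×235 + 1.02×68 + 4.28×66 + 28.33×29 = 697.95 + 69.36 + 282.48 + 821.57 = 1871.36
Index = 1914.02 / 1871.36 × 100 = 102.2796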